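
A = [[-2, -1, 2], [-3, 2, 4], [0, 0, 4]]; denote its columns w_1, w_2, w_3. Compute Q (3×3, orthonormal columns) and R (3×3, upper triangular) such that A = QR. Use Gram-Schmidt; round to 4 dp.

w_1 = (-2, -3, 0); ‖w_1‖ = 3.6056, so e_1 = (-0.5547, -0.8321, 0.0000).
e_1·w_2 = (-0.5547)·(-1) + (-0.8321)·2 + 0.0000·0 = -1.1094.
u_2 = w_2 + 1.1094·e_1 = (-1.6154, 1.0769, 0.0000).
‖u_2‖ = 1.9415, so e_2 = (-0.8321, 0.5547, 0.0000).
e_1·w_3 = (-0.5547)·2 + (-0.8321)·4 + 0.0000·4 = -4.4376; e_2·w_3 = (-0.8321)·2 + 0.5547·4 + 0.0000·4 = 0.5547.
u_3 = w_3 + 4.4376·e_1 − 0.5547·e_2 = (0.0000, 0.0000, 4.0000).
‖u_3‖ = 4.0000, so e_3 = (0.0000, 0.0000, 1.0000).

Q = [[-0.5547, -0.8321, 0.0000], [-0.8321, 0.5547, 0.0000], [0.0000, 0.0000, 1.0000]], R = [[3.6056, -1.1094, -4.4376], [0.0000, 1.9415, 0.5547], [0.0000, 0.0000, 4.0000]]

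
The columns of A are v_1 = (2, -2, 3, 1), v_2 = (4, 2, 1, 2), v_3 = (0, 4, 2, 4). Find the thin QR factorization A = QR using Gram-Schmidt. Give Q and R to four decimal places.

e_1 = v_1/‖v_1‖ = (2, -2, 3, 1)/4.2426 = (0.4714, -0.4714, 0.7071, 0.2357).
r_{12} = e_1·v_2 = 2.1213.
u_2 = v_2 − 2.1213·e_1 = (3.0000, 3.0000, -0.5000, 1.5000).
‖u_2‖ = 4.5277, so e_2 = (0.6626, 0.6626, -0.1104, 0.3313).
r_{13} = e_1·v_3 = 0.4714; r_{23} = e_2·v_3 = 3.7547.
u_3 = v_3 − 0.4714·e_1 − 3.7547·e_2 = (-2.7100, 1.7344, 2.0813, 2.6450).
‖u_3‖ = 4.6562, so e_3 = (-0.5820, 0.3725, 0.4470, 0.5681).

Q = [[0.4714, 0.6626, -0.5820], [-0.4714, 0.6626, 0.3725], [0.7071, -0.1104, 0.4470], [0.2357, 0.3313, 0.5681]], R = [[4.2426, 2.1213, 0.4714], [0.0000, 4.5277, 3.7547], [0.0000, 0.0000, 4.6562]]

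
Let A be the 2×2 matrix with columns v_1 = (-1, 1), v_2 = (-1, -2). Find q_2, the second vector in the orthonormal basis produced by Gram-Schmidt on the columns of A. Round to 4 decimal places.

q_1 = v_1/‖v_1‖ = (-1, 1)/1.4142 = (-0.7071, 0.7071).
r_{12} = q_1·v_2 = -0.7071.
u_2 = v_2 + 0.7071·q_1 = (-1.5000, -1.5000).
‖u_2‖ = 2.1213, so q_2 = (-0.7071, -0.7071).

q_2 = (-0.7071, -0.7071)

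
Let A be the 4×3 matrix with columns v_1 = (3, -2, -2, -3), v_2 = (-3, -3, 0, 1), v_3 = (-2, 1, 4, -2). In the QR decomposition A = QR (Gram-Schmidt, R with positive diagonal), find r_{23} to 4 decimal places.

r_{23} = -0.3116

v_1 = (3, -2, -2, -3); ‖v_1‖ = 5.0990, so q_1 = (0.5883, -0.3922, -0.3922, -0.5883).
q_1·v_2 = 0.5883·(-3) + (-0.3922)·(-3) + (-0.3922)·0 + (-0.5883)·1 = -1.1767.
u_2 = v_2 + 1.1767·q_1 = (-2.3077, -3.4615, -0.4615, 0.3077).
‖u_2‖ = 4.1971, so q_2 = (-0.5498, -0.8248, -0.1100, 0.0733).
r_{23} = q_2·v_3 = -0.3116.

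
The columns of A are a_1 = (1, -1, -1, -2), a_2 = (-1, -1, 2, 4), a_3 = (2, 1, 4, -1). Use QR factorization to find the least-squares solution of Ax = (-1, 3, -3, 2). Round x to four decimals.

e_1 = a_1/‖a_1‖ = (1, -1, -1, -2)/2.6458 = (0.3780, -0.3780, -0.3780, -0.7559).
r_{12} = e_1·a_2 = -3.7796.
u_2 = a_2 + 3.7796·e_1 = (0.4286, -2.4286, 0.5714, 1.1429).
‖u_2‖ = 2.7775, so e_2 = (0.1543, -0.8744, 0.2057, 0.4115).
r_{13} = e_1·a_3 = -0.3780; r_{23} = e_2·a_3 = -0.1543.
u_3 = a_3 + 0.3780·e_1 + 0.1543·e_2 = (2.1667, 0.7222, 3.8889, -1.2222).
‖u_3‖ = 4.6726, so e_3 = (0.4637, 0.1546, 0.8323, -0.2616).
Qᵀb = (-1.8898, -2.5717, -3.0200).
Back-substitute: x_3 = -3.0200/4.6726 = -0.6463.
x_2 = (-2.5717 + 0.1543·(-0.6463))/2.7775 = -0.9618.
x_1 = (-1.8898 + 3.7796·(-0.9618) + 0.3780·(-0.6463))/2.6458 = -2.1807.

x = (-2.1807, -0.9618, -0.6463)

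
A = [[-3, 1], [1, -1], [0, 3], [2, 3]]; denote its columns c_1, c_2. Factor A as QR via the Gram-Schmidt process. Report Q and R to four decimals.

Q = [[-0.8018, 0.3217], [0.2673, -0.2574], [0.0000, 0.6757], [0.5345, 0.6113]], R = [[3.7417, 0.5345], [0.0000, 4.4401]]

c_1 = (-3, 1, 0, 2); ‖c_1‖ = 3.7417, so e_1 = (-0.8018, 0.2673, 0.0000, 0.5345).
e_1·c_2 = (-0.8018)·1 + 0.2673·(-1) + 0.0000·3 + 0.5345·3 = 0.5345.
u_2 = c_2 − 0.5345·e_1 = (1.4286, -1.1429, 3.0000, 2.7143).
‖u_2‖ = 4.4401, so e_2 = (0.3217, -0.2574, 0.6757, 0.6113).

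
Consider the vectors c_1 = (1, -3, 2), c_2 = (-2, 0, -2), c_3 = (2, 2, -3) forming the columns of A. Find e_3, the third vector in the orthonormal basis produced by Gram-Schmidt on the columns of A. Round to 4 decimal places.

e_3 = (0.6882, -0.2294, -0.6882)

e_1 = c_1/‖c_1‖ = (1, -3, 2)/3.7417 = (0.2673, -0.8018, 0.5345).
r_{12} = e_1·c_2 = -1.6036.
u_2 = c_2 + 1.6036·e_1 = (-1.5714, -1.2857, -1.1429).
‖u_2‖ = 2.3299, so e_2 = (-0.6745, -0.5518, -0.4905).
r_{13} = e_1·c_3 = -2.6726; r_{23} = e_2·c_3 = -0.9810.
u_3 = c_3 + 2.6726·e_1 + 0.9810·e_2 = (2.0526, -0.6842, -2.0526).
‖u_3‖ = 2.9824, so e_3 = (0.6882, -0.2294, -0.6882).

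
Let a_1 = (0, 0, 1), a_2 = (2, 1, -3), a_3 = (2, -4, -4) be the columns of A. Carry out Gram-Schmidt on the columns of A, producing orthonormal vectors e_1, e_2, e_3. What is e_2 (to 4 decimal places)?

a_1 = (0, 0, 1); ‖a_1‖ = 1.0000, so e_1 = (0.0000, 0.0000, 1.0000).
e_1·a_2 = 0.0000·2 + 0.0000·1 + 1.0000·(-3) = -3.0000.
u_2 = a_2 + 3.0000·e_1 = (2.0000, 1.0000, 0.0000).
‖u_2‖ = 2.2361, so e_2 = (0.8944, 0.4472, 0.0000).

e_2 = (0.8944, 0.4472, 0.0000)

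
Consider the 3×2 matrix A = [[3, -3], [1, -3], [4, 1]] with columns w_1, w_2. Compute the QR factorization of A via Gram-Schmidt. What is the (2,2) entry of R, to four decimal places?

q_1 = w_1/‖w_1‖ = (3, 1, 4)/5.0990 = (0.5883, 0.1961, 0.7845).
r_{12} = q_1·w_2 = -1.5689.
u_2 = w_2 + 1.5689·q_1 = (-2.0769, -2.6923, 2.2308).
r_{22} = ‖u_2‖ = 4.0668.

r_{22} = 4.0668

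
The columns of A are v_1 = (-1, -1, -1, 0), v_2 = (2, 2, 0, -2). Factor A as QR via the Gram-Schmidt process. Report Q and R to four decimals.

v_1 = (-1, -1, -1, 0); ‖v_1‖ = 1.7321, so q_1 = (-0.5774, -0.5774, -0.5774, 0.0000).
q_1·v_2 = (-0.5774)·2 + (-0.5774)·2 + (-0.5774)·0 + 0.0000·(-2) = -2.3094.
u_2 = v_2 + 2.3094·q_1 = (0.6667, 0.6667, -1.3333, -2.0000).
‖u_2‖ = 2.5820, so q_2 = (0.2582, 0.2582, -0.5164, -0.7746).

Q = [[-0.5774, 0.2582], [-0.5774, 0.2582], [-0.5774, -0.5164], [0.0000, -0.7746]], R = [[1.7321, -2.3094], [0.0000, 2.5820]]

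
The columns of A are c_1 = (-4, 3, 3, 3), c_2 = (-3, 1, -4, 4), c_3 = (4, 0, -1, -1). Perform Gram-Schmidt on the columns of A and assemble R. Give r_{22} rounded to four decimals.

r_{22} = 6.0636

c_1 = (-4, 3, 3, 3); ‖c_1‖ = 6.5574, so e_1 = (-0.6100, 0.4575, 0.4575, 0.4575).
e_1·c_2 = (-0.6100)·(-3) + 0.4575·1 + 0.4575·(-4) + 0.4575·4 = 2.2875.
u_2 = c_2 − 2.2875·e_1 = (-1.6047, -0.0465, -5.0465, 2.9535).
r_{22} = ‖u_2‖ = 6.0636.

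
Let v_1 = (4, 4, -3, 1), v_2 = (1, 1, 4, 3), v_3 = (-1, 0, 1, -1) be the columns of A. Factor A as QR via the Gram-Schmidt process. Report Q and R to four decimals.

v_1 = (4, 4, -3, 1); ‖v_1‖ = 6.4807, so q_1 = (0.6172, 0.6172, -0.4629, 0.1543).
q_1·v_2 = 0.6172·1 + 0.6172·1 + (-0.4629)·4 + 0.1543·3 = -0.1543.
u_2 = v_2 + 0.1543·q_1 = (1.0952, 1.0952, 3.9286, 3.0238).
‖u_2‖ = 5.1939, so q_2 = (0.2109, 0.2109, 0.7564, 0.5822).
q_1·v_3 = 0.6172·(-1) + 0.6172·0 + (-0.4629)·1 + 0.1543·(-1) = -1.2344; q_2·v_3 = 0.2109·(-1) + 0.2109·0 + 0.7564·1 + 0.5822·(-1) = -0.0367.
u_3 = v_3 + 1.2344·q_1 + 0.0367·q_2 = (-0.2304, 0.7696, 0.4563, -0.7882).
‖u_3‖ = 1.2144, so q_3 = (-0.1897, 0.6337, 0.3757, -0.6490).

Q = [[0.6172, 0.2109, -0.1897], [0.6172, 0.2109, 0.6337], [-0.4629, 0.7564, 0.3757], [0.1543, 0.5822, -0.6490]], R = [[6.4807, -0.1543, -1.2344], [0.0000, 5.1939, -0.0367], [0.0000, 0.0000, 1.2144]]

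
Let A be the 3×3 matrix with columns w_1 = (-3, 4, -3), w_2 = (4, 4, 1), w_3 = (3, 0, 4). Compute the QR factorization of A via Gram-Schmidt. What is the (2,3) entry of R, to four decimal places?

w_1 = (-3, 4, -3); ‖w_1‖ = 5.8310, so q_1 = (-0.5145, 0.6860, -0.5145).
q_1·w_2 = (-0.5145)·4 + 0.6860·4 + (-0.5145)·1 = 0.1715.
u_2 = w_2 − 0.1715·q_1 = (4.0882, 3.8824, 1.0882).
‖u_2‖ = 5.7420, so q_2 = (0.7120, 0.6761, 0.1895).
r_{23} = q_2·w_3 = 2.8941.

r_{23} = 2.8941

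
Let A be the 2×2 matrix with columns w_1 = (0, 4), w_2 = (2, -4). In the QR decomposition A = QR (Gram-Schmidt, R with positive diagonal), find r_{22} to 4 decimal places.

q_1 = w_1/‖w_1‖ = (0, 4)/4.0000 = (0.0000, 1.0000).
r_{12} = q_1·w_2 = -4.0000.
u_2 = w_2 + 4.0000·q_1 = (2.0000, 0.0000).
r_{22} = ‖u_2‖ = 2.0000.

r_{22} = 2.0000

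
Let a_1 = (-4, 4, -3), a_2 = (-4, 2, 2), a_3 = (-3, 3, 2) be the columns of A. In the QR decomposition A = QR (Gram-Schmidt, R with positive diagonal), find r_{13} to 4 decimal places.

r_{13} = 2.8111

a_1 = (-4, 4, -3); ‖a_1‖ = 6.4031, so e_1 = (-0.6247, 0.6247, -0.4685).
r_{13} = e_1·a_3 = 2.8111.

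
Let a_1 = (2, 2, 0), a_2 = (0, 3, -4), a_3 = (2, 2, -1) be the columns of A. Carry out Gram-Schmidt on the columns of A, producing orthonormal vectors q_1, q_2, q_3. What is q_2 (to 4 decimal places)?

q_1 = a_1/‖a_1‖ = (2, 2, 0)/2.8284 = (0.7071, 0.7071, 0.0000).
r_{12} = q_1·a_2 = 2.1213.
u_2 = a_2 − 2.1213·q_1 = (-1.5000, 1.5000, -4.0000).
‖u_2‖ = 4.5277, so q_2 = (-0.3313, 0.3313, -0.8835).

q_2 = (-0.3313, 0.3313, -0.8835)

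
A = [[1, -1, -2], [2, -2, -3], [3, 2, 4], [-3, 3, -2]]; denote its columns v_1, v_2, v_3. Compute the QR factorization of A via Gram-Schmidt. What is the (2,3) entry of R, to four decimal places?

r_{23} = 3.4551

v_1 = (1, 2, 3, -3); ‖v_1‖ = 4.7958, so q_1 = (0.2085, 0.4170, 0.6255, -0.6255).
q_1·v_2 = 0.2085·(-1) + 0.4170·(-2) + 0.6255·2 + (-0.6255)·3 = -1.6681.
u_2 = v_2 + 1.6681·q_1 = (-0.6522, -1.3043, 3.0435, 1.9565).
‖u_2‖ = 3.9009, so q_2 = (-0.1672, -0.3344, 0.7802, 0.5016).
r_{23} = q_2·v_3 = 3.4551.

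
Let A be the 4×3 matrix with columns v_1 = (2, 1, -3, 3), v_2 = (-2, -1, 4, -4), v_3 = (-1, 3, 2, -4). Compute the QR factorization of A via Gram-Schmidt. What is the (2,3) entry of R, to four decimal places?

v_1 = (2, 1, -3, 3); ‖v_1‖ = 4.7958, so q_1 = (0.4170, 0.2085, -0.6255, 0.6255).
q_1·v_2 = 0.4170·(-2) + 0.2085·(-1) + (-0.6255)·4 + 0.6255·(-4) = -6.0469.
u_2 = v_2 + 6.0469·q_1 = (0.5217, 0.2609, 0.2174, -0.2174).
‖u_2‖ = 0.6594, so q_2 = (0.7913, 0.3956, 0.3297, -0.3297).
r_{23} = q_2·v_3 = 2.3738.

r_{23} = 2.3738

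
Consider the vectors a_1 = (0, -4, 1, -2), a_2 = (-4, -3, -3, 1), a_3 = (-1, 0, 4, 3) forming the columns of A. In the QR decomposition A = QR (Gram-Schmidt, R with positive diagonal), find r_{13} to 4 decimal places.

a_1 = (0, -4, 1, -2); ‖a_1‖ = 4.5826, so q_1 = (0.0000, -0.8729, 0.2182, -0.4364).
r_{13} = q_1·a_3 = -0.4364.

r_{13} = -0.4364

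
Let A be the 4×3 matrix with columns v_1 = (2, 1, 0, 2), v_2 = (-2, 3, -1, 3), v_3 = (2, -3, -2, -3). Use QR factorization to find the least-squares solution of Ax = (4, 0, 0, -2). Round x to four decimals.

x = (0.9133, -0.5626, 0.2813)

v_1 = (2, 1, 0, 2); ‖v_1‖ = 3.0000, so q_1 = (0.6667, 0.3333, 0.0000, 0.6667).
q_1·v_2 = 0.6667·(-2) + 0.3333·3 + 0.0000·(-1) + 0.6667·3 = 1.6667.
u_2 = v_2 − 1.6667·q_1 = (-3.1111, 2.4444, -1.0000, 1.8889).
‖u_2‖ = 4.4969, so q_2 = (-0.6918, 0.5436, -0.2224, 0.4200).
q_1·v_3 = 0.6667·2 + 0.3333·(-3) + 0.0000·(-2) + 0.6667·(-3) = -1.6667; q_2·v_3 = (-0.6918)·2 + 0.5436·(-3) + (-0.2224)·(-2) + 0.4200·(-3) = -3.8298.
u_3 = v_3 + 1.6667·q_1 + 3.8298·q_2 = (0.4615, -0.3626, -2.8516, -0.2802).
‖u_3‖ = 2.9249, so q_3 = (0.1578, -0.1240, -0.9750, -0.0958).
Qᵀb = (1.3333, -3.6074, 0.8228).
Back-substitute: x_3 = 0.8228/2.9249 = 0.2813.
x_2 = (-3.6074 + 3.8298·0.2813)/4.4969 = -0.5626.
x_1 = (1.3333 − 1.6667·(-0.5626) + 1.6667·0.2813)/3.0000 = 0.9133.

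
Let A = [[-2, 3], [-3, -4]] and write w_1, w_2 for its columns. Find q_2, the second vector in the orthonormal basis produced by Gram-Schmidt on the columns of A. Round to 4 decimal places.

q_2 = (0.8321, -0.5547)

w_1 = (-2, -3); ‖w_1‖ = 3.6056, so q_1 = (-0.5547, -0.8321).
q_1·w_2 = (-0.5547)·3 + (-0.8321)·(-4) = 1.6641.
u_2 = w_2 − 1.6641·q_1 = (3.9231, -2.6154).
‖u_2‖ = 4.7150, so q_2 = (0.8321, -0.5547).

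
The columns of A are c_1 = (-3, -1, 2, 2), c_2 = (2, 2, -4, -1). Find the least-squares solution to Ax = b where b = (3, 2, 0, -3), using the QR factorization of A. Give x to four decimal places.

x = (-1.5159, -0.5714)

q_1 = c_1/‖c_1‖ = (-3, -1, 2, 2)/4.2426 = (-0.7071, -0.2357, 0.4714, 0.4714).
r_{12} = q_1·c_2 = -4.2426.
u_2 = c_2 + 4.2426·q_1 = (-1.0000, 1.0000, -2.0000, 1.0000).
‖u_2‖ = 2.6458, so q_2 = (-0.3780, 0.3780, -0.7559, 0.3780).
Qᵀb = (-4.0069, -1.5119).
Back-substitute: x_2 = -1.5119/2.6458 = -0.5714.
x_1 = (-4.0069 + 4.2426·(-0.5714))/4.2426 = -1.5159.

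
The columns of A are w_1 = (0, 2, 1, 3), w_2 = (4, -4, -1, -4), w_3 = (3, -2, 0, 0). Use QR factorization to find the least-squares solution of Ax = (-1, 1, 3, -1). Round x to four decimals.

e_1 = w_1/‖w_1‖ = (0, 2, 1, 3)/3.7417 = (0.0000, 0.5345, 0.2673, 0.8018).
r_{12} = e_1·w_2 = -5.6125.
u_2 = w_2 + 5.6125·e_1 = (4.0000, -1.0000, 0.5000, 0.5000).
‖u_2‖ = 4.1833, so e_2 = (0.9562, -0.2390, 0.1195, 0.1195).
r_{13} = e_1·w_3 = -1.0690; r_{23} = e_2·w_3 = 3.3466.
u_3 = w_3 + 1.0690·e_1 − 3.3466·e_2 = (-0.2000, -0.6286, -0.1143, 0.4571).
‖u_3‖ = 0.8106, so e_3 = (-0.2467, -0.7754, -0.1410, 0.5639).
Qᵀb = (0.5345, -0.9562, -1.5156).
Back-substitute: x_3 = -1.5156/0.8106 = -1.8696.
x_2 = (-0.9562 − 3.3466·(-1.8696))/4.1833 = 1.2671.
x_1 = (0.5345 + 5.6125·1.2671 + 1.0690·(-1.8696))/3.7417 = 1.5093.

x = (1.5093, 1.2671, -1.8696)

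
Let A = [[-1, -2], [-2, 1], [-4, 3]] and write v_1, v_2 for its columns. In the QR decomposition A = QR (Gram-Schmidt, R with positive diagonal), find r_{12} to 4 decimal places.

v_1 = (-1, -2, -4); ‖v_1‖ = 4.5826, so e_1 = (-0.2182, -0.4364, -0.8729).
r_{12} = e_1·v_2 = -2.6186.

r_{12} = -2.6186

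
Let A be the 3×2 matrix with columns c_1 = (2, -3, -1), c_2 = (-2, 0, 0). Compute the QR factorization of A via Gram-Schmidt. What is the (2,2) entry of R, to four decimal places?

r_{22} = 1.6903

c_1 = (2, -3, -1); ‖c_1‖ = 3.7417, so q_1 = (0.5345, -0.8018, -0.2673).
q_1·c_2 = 0.5345·(-2) + (-0.8018)·0 + (-0.2673)·0 = -1.0690.
u_2 = c_2 + 1.0690·q_1 = (-1.4286, -0.8571, -0.2857).
r_{22} = ‖u_2‖ = 1.6903.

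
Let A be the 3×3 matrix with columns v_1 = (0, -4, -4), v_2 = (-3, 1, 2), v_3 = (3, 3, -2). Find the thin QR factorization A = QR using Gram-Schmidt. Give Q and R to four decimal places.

e_1 = v_1/‖v_1‖ = (0, -4, -4)/5.6569 = (0.0000, -0.7071, -0.7071).
r_{12} = e_1·v_2 = -2.1213.
u_2 = v_2 + 2.1213·e_1 = (-3.0000, -0.5000, 0.5000).
‖u_2‖ = 3.0822, so e_2 = (-0.9733, -0.1622, 0.1622).
r_{13} = e_1·v_3 = -0.7071; r_{23} = e_2·v_3 = -3.7311.
u_3 = v_3 + 0.7071·e_1 + 3.7311·e_2 = (-0.6316, 1.8947, -1.8947).
‖u_3‖ = 2.7530, so e_3 = (-0.2294, 0.6882, -0.6882).

Q = [[0.0000, -0.9733, -0.2294], [-0.7071, -0.1622, 0.6882], [-0.7071, 0.1622, -0.6882]], R = [[5.6569, -2.1213, -0.7071], [0.0000, 3.0822, -3.7311], [0.0000, 0.0000, 2.7530]]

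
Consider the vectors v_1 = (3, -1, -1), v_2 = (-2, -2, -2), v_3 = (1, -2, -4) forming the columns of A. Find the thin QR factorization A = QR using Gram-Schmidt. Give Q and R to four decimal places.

v_1 = (3, -1, -1); ‖v_1‖ = 3.3166, so e_1 = (0.9045, -0.3015, -0.3015).
e_1·v_2 = 0.9045·(-2) + (-0.3015)·(-2) + (-0.3015)·(-2) = -0.6030.
u_2 = v_2 + 0.6030·e_1 = (-1.4545, -2.1818, -2.1818).
‖u_2‖ = 3.4112, so e_2 = (-0.4264, -0.6396, -0.6396).
e_1·v_3 = 0.9045·1 + (-0.3015)·(-2) + (-0.3015)·(-4) = 2.7136; e_2·v_3 = (-0.4264)·1 + (-0.6396)·(-2) + (-0.6396)·(-4) = 3.4112.
u_3 = v_3 − 2.7136·e_1 − 3.4112·e_2 = (0.0000, 1.0000, -1.0000).
‖u_3‖ = 1.4142, so e_3 = (0.0000, 0.7071, -0.7071).

Q = [[0.9045, -0.4264, 0.0000], [-0.3015, -0.6396, 0.7071], [-0.3015, -0.6396, -0.7071]], R = [[3.3166, -0.6030, 2.7136], [0.0000, 3.4112, 3.4112], [0.0000, 0.0000, 1.4142]]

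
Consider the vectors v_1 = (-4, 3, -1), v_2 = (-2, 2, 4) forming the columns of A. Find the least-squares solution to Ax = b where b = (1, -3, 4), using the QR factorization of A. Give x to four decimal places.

q_1 = v_1/‖v_1‖ = (-4, 3, -1)/5.0990 = (-0.7845, 0.5883, -0.1961).
r_{12} = q_1·v_2 = 1.9612.
u_2 = v_2 − 1.9612·q_1 = (-0.4615, 0.8462, 4.3846).
‖u_2‖ = 4.4893, so q_2 = (-0.1028, 0.1885, 0.9767).
Qᵀb = (-3.3340, 3.2385).
Back-substitute: x_2 = 3.2385/4.4893 = 0.7214.
x_1 = (-3.3340 − 1.9612·0.7214)/5.0990 = -0.9313.

x = (-0.9313, 0.7214)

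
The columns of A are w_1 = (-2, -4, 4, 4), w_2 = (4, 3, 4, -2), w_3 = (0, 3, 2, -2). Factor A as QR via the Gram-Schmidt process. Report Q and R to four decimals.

e_1 = w_1/‖w_1‖ = (-2, -4, 4, 4)/7.2111 = (-0.2774, -0.5547, 0.5547, 0.5547).
r_{12} = e_1·w_2 = -1.6641.
u_2 = w_2 + 1.6641·e_1 = (3.5385, 2.0769, 4.9231, -1.0769).
‖u_2‖ = 6.4985, so e_2 = (0.5445, 0.3196, 0.7576, -0.1657).
r_{13} = e_1·w_3 = -1.6641; r_{23} = e_2·w_3 = 2.8054.
u_3 = w_3 + 1.6641·e_1 − 2.8054·e_2 = (-1.9891, 1.1803, 0.7978, -0.6120).
‖u_3‖ = 2.5220, so e_3 = (-0.7887, 0.4680, 0.3163, -0.2427).

Q = [[-0.2774, 0.5445, -0.7887], [-0.5547, 0.3196, 0.4680], [0.5547, 0.7576, 0.3163], [0.5547, -0.1657, -0.2427]], R = [[7.2111, -1.6641, -1.6641], [0.0000, 6.4985, 2.8054], [0.0000, 0.0000, 2.5220]]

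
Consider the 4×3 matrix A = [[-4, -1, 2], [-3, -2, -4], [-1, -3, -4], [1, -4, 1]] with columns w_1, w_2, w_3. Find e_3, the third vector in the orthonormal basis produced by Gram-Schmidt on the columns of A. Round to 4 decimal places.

e_3 = (0.5885, -0.4772, -0.4749, 0.4476)

w_1 = (-4, -3, -1, 1); ‖w_1‖ = 5.1962, so e_1 = (-0.7698, -0.5774, -0.1925, 0.1925).
e_1·w_2 = (-0.7698)·(-1) + (-0.5774)·(-2) + (-0.1925)·(-3) + 0.1925·(-4) = 1.7321.
u_2 = w_2 − 1.7321·e_1 = (0.3333, -1.0000, -2.6667, -4.3333).
‖u_2‖ = 5.1962, so e_2 = (0.0642, -0.1925, -0.5132, -0.8340).
e_1·w_3 = (-0.7698)·2 + (-0.5774)·(-4) + (-0.1925)·(-4) + 0.1925·1 = 1.7321; e_2·w_3 = 0.0642·2 + (-0.1925)·(-4) + (-0.5132)·(-4) + (-0.8340)·1 = 2.1170.
u_3 = w_3 − 1.7321·e_1 − 2.1170·e_2 = (3.1975, -2.5926, -2.5802, 2.4321).
‖u_3‖ = 5.4331, so e_3 = (0.5885, -0.4772, -0.4749, 0.4476).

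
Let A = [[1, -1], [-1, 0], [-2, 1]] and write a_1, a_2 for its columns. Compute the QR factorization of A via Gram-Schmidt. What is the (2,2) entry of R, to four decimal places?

r_{22} = 0.7071

a_1 = (1, -1, -2); ‖a_1‖ = 2.4495, so e_1 = (0.4082, -0.4082, -0.8165).
e_1·a_2 = 0.4082·(-1) + (-0.4082)·0 + (-0.8165)·1 = -1.2247.
u_2 = a_2 + 1.2247·e_1 = (-0.5000, -0.5000, 0.0000).
r_{22} = ‖u_2‖ = 0.7071.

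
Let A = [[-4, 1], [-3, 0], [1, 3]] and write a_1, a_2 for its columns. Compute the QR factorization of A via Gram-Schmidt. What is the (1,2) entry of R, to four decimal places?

a_1 = (-4, -3, 1); ‖a_1‖ = 5.0990, so q_1 = (-0.7845, -0.5883, 0.1961).
r_{12} = q_1·a_2 = -0.1961.

r_{12} = -0.1961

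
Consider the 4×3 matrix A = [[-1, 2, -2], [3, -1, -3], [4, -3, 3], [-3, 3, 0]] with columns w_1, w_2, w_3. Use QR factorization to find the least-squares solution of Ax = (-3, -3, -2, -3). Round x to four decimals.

x = (-2.8298, -3.7417, -0.6486)

e_1 = w_1/‖w_1‖ = (-1, 3, 4, -3)/5.9161 = (-0.1690, 0.5071, 0.6761, -0.5071).
r_{12} = e_1·w_2 = -4.3948.
u_2 = w_2 + 4.3948·e_1 = (1.2571, 1.2286, -0.0286, 0.7714).
‖u_2‖ = 1.9198, so e_2 = (0.6548, 0.6399, -0.0149, 0.4018).
r_{13} = e_1·w_3 = 0.8452; r_{23} = e_2·w_3 = -3.2741.
u_3 = w_3 − 0.8452·e_1 + 3.2741·e_2 = (0.2868, -1.3333, 2.3798, 1.7442).
‖u_3‖ = 3.2505, so e_3 = (0.0882, -0.4102, 0.7321, 0.5366).
Qᵀb = (-0.8452, -5.0600, -2.1082).
Back-substitute: x_3 = -2.1082/3.2505 = -0.6486.
x_2 = (-5.0600 + 3.2741·(-0.6486))/1.9198 = -3.7417.
x_1 = (-0.8452 + 4.3948·(-3.7417) − 0.8452·(-0.6486))/5.9161 = -2.8298.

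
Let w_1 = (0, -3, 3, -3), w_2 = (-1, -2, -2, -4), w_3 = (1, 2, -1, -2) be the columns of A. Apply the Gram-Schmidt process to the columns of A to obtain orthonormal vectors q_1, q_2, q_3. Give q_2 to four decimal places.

q_2 = (-0.2255, -0.1503, -0.7516, -0.6013)

w_1 = (0, -3, 3, -3); ‖w_1‖ = 5.1962, so q_1 = (0.0000, -0.5774, 0.5774, -0.5774).
q_1·w_2 = 0.0000·(-1) + (-0.5774)·(-2) + 0.5774·(-2) + (-0.5774)·(-4) = 2.3094.
u_2 = w_2 − 2.3094·q_1 = (-1.0000, -0.6667, -3.3333, -2.6667).
‖u_2‖ = 4.4347, so q_2 = (-0.2255, -0.1503, -0.7516, -0.6013).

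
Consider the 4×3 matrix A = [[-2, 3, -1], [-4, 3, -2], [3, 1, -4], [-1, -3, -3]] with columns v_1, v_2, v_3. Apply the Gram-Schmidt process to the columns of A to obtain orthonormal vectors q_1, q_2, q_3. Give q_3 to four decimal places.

v_1 = (-2, -4, 3, -1); ‖v_1‖ = 5.4772, so q_1 = (-0.3651, -0.7303, 0.5477, -0.1826).
q_1·v_2 = (-0.3651)·3 + (-0.7303)·3 + 0.5477·1 + (-0.1826)·(-3) = -2.1909.
u_2 = v_2 + 2.1909·q_1 = (2.2000, 1.4000, 2.2000, -3.4000).
‖u_2‖ = 4.8166, so q_2 = (0.4568, 0.2907, 0.4568, -0.7059).
q_1·v_3 = (-0.3651)·(-1) + (-0.7303)·(-2) + 0.5477·(-4) + (-0.1826)·(-3) = 0.1826; q_2·v_3 = 0.4568·(-1) + 0.2907·(-2) + 0.4568·(-4) + (-0.7059)·(-3) = -0.7474.
u_3 = v_3 − 0.1826·q_1 + 0.7474·q_2 = (-0.5920, -1.6494, -3.7586, -3.4943).
‖u_3‖ = 5.4229, so q_3 = (-0.1092, -0.3042, -0.6931, -0.6443).

q_3 = (-0.1092, -0.3042, -0.6931, -0.6443)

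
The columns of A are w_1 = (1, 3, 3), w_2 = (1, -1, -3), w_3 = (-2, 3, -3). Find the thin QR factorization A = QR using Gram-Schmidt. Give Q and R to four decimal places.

w_1 = (1, 3, 3); ‖w_1‖ = 4.3589, so q_1 = (0.2294, 0.6882, 0.6882).
q_1·w_2 = 0.2294·1 + 0.6882·(-1) + 0.6882·(-3) = -2.5236.
u_2 = w_2 + 2.5236·q_1 = (1.5789, 0.7368, -1.2632).
‖u_2‖ = 2.1521, so q_2 = (0.7337, 0.3424, -0.5869).
q_1·w_3 = 0.2294·(-2) + 0.6882·3 + 0.6882·(-3) = -0.4588; q_2·w_3 = 0.7337·(-2) + 0.3424·3 + (-0.5869)·(-3) = 1.3206.
u_3 = w_3 + 0.4588·q_1 − 1.3206·q_2 = (-2.8636, 2.8636, -1.9091).
‖u_3‖ = 4.4772, so q_3 = (-0.6396, 0.6396, -0.4264).

Q = [[0.2294, 0.7337, -0.6396], [0.6882, 0.3424, 0.6396], [0.6882, -0.5869, -0.4264]], R = [[4.3589, -2.5236, -0.4588], [0.0000, 2.1521, 1.3206], [0.0000, 0.0000, 4.4772]]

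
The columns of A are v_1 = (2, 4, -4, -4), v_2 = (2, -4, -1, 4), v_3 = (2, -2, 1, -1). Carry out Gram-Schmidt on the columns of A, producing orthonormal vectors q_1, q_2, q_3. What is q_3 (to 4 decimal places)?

q_3 = (0.5342, -0.4294, 0.4274, -0.5896)

q_1 = v_1/‖v_1‖ = (2, 4, -4, -4)/7.2111 = (0.2774, 0.5547, -0.5547, -0.5547).
r_{12} = q_1·v_2 = -3.3282.
u_2 = v_2 + 3.3282·q_1 = (2.9231, -2.1538, -2.8462, 2.1538).
‖u_2‖ = 5.0915, so q_2 = (0.5741, -0.4230, -0.5590, 0.4230).
r_{13} = q_1·v_3 = -0.5547; r_{23} = q_2·v_3 = 1.0123.
u_3 = v_3 + 0.5547·q_1 − 1.0123·q_2 = (1.5727, -1.2641, 1.2582, -1.7359).
‖u_3‖ = 2.9441, so q_3 = (0.5342, -0.4294, 0.4274, -0.5896).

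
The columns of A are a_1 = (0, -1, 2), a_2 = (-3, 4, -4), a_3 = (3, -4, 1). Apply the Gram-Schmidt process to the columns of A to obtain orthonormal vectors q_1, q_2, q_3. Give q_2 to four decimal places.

q_1 = a_1/‖a_1‖ = (0, -1, 2)/2.2361 = (0.0000, -0.4472, 0.8944).
r_{12} = q_1·a_2 = -5.3666.
u_2 = a_2 + 5.3666·q_1 = (-3.0000, 1.6000, 0.8000).
‖u_2‖ = 3.4928, so q_2 = (-0.8589, 0.4581, 0.2290).

q_2 = (-0.8589, 0.4581, 0.2290)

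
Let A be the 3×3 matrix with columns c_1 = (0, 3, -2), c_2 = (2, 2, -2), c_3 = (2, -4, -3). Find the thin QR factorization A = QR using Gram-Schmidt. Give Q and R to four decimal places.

c_1 = (0, 3, -2); ‖c_1‖ = 3.6056, so q_1 = (0.0000, 0.8321, -0.5547).
q_1·c_2 = 0.0000·2 + 0.8321·2 + (-0.5547)·(-2) = 2.7735.
u_2 = c_2 − 2.7735·q_1 = (2.0000, -0.3077, -0.4615).
‖u_2‖ = 2.0755, so q_2 = (0.9636, -0.1482, -0.2224).
q_1·c_3 = 0.0000·2 + 0.8321·(-4) + (-0.5547)·(-3) = -1.6641; q_2·c_3 = 0.9636·2 + (-0.1482)·(-4) + (-0.2224)·(-3) = 3.1874.
u_3 = c_3 + 1.6641·q_1 − 3.1874·q_2 = (-1.0714, -2.1429, -3.2143).
‖u_3‖ = 4.0089, so q_3 = (-0.2673, -0.5345, -0.8018).

Q = [[0.0000, 0.9636, -0.2673], [0.8321, -0.1482, -0.5345], [-0.5547, -0.2224, -0.8018]], R = [[3.6056, 2.7735, -1.6641], [0.0000, 2.0755, 3.1874], [0.0000, 0.0000, 4.0089]]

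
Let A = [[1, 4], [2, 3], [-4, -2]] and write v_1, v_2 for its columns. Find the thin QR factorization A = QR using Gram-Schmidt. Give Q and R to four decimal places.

v_1 = (1, 2, -4); ‖v_1‖ = 4.5826, so e_1 = (0.2182, 0.4364, -0.8729).
e_1·v_2 = 0.2182·4 + 0.4364·3 + (-0.8729)·(-2) = 3.9279.
u_2 = v_2 − 3.9279·e_1 = (3.1429, 1.2857, 1.4286).
‖u_2‖ = 3.6839, so e_2 = (0.8531, 0.3490, 0.3878).

Q = [[0.2182, 0.8531], [0.4364, 0.3490], [-0.8729, 0.3878]], R = [[4.5826, 3.9279], [0.0000, 3.6839]]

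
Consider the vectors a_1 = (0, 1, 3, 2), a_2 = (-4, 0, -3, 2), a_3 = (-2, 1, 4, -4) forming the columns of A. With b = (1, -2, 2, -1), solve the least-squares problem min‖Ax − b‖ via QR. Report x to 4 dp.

e_1 = a_1/‖a_1‖ = (0, 1, 3, 2)/3.7417 = (0.0000, 0.2673, 0.8018, 0.5345).
r_{12} = e_1·a_2 = -1.3363.
u_2 = a_2 + 1.3363·e_1 = (-4.0000, 0.3571, -1.9286, 2.7143).
‖u_2‖ = 5.2167, so e_2 = (-0.7668, 0.0685, -0.3697, 0.5203).
r_{13} = e_1·a_3 = 1.3363; r_{23} = e_2·a_3 = -1.9580.
u_3 = a_3 − 1.3363·e_1 + 1.9580·e_2 = (-3.5013, 0.7769, 2.2047, -3.6955).
‖u_3‖ = 5.6018, so e_3 = (-0.6250, 0.1387, 0.3936, -0.6597).
Qᵀb = (0.5345, -2.1634, 0.5444).
Back-substitute: x_3 = 0.5444/5.6018 = 0.0972.
x_2 = (-2.1634 + 1.9580·0.0972)/5.2167 = -0.3782.
x_1 = (0.5345 + 1.3363·(-0.3782) − 1.3363·0.0972)/3.7417 = -0.0269.

x = (-0.0269, -0.3782, 0.0972)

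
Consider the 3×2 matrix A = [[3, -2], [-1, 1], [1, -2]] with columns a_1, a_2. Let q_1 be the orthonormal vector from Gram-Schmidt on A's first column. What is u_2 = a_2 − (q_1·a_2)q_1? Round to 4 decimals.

u_2 = (0.4545, 0.1818, -1.1818)

q_1 = a_1/‖a_1‖ = (3, -1, 1)/3.3166 = (0.9045, -0.3015, 0.3015).
r_{12} = q_1·a_2 = -2.7136.
u_2 = a_2 + 2.7136·q_1 = (0.4545, 0.1818, -1.1818).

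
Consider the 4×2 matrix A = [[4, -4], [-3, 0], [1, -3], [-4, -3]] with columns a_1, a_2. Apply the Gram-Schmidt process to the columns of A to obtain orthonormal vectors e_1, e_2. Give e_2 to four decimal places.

e_2 = (-0.5817, -0.0873, -0.4945, -0.6399)

e_1 = a_1/‖a_1‖ = (4, -3, 1, -4)/6.4807 = (0.6172, -0.4629, 0.1543, -0.6172).
r_{12} = e_1·a_2 = -1.0801.
u_2 = a_2 + 1.0801·e_1 = (-3.3333, -0.5000, -2.8333, -3.6667).
‖u_2‖ = 5.7300, so e_2 = (-0.5817, -0.0873, -0.4945, -0.6399).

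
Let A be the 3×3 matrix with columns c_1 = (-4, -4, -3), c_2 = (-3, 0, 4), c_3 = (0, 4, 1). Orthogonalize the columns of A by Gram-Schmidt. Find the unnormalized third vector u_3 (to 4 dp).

u_3 = (-1.3737, 2.1463, -1.0302)

e_1 = c_1/‖c_1‖ = (-4, -4, -3)/6.4031 = (-0.6247, -0.6247, -0.4685).
r_{12} = e_1·c_2 = 0.0000.
u_2 = c_2 + 0.0000·e_1 = (-3.0000, 0.0000, 4.0000).
‖u_2‖ = 5.0000, so e_2 = (-0.6000, 0.0000, 0.8000).
r_{13} = e_1·c_3 = -2.9673; r_{23} = e_2·c_3 = 0.8000.
u_3 = c_3 + 2.9673·e_1 − 0.8000·e_2 = (-1.3737, 2.1463, -1.0302).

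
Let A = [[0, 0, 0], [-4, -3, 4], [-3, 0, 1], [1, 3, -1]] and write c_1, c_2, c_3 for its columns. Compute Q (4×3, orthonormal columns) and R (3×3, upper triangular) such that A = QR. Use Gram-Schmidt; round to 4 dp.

c_1 = (0, -4, -3, 1); ‖c_1‖ = 5.0990, so e_1 = (0.0000, -0.7845, -0.5883, 0.1961).
e_1·c_2 = 0.0000·0 + (-0.7845)·(-3) + (-0.5883)·0 + 0.1961·3 = 2.9417.
u_2 = c_2 − 2.9417·e_1 = (0.0000, -0.6923, 1.7308, 2.4231).
‖u_2‖ = 3.0571, so e_2 = (0.0000, -0.2265, 0.5661, 0.7926).
e_1·c_3 = 0.0000·0 + (-0.7845)·4 + (-0.5883)·1 + 0.1961·(-1) = -3.9223; e_2·c_3 = 0.0000·0 + (-0.2265)·4 + 0.5661·1 + 0.7926·(-1) = -1.1323.
u_3 = c_3 + 3.9223·e_1 + 1.1323·e_2 = (0.0000, 0.6667, -0.6667, 0.6667).
‖u_3‖ = 1.1547, so e_3 = (0.0000, 0.5774, -0.5774, 0.5774).

Q = [[0.0000, 0.0000, 0.0000], [-0.7845, -0.2265, 0.5774], [-0.5883, 0.5661, -0.5774], [0.1961, 0.7926, 0.5774]], R = [[5.0990, 2.9417, -3.9223], [0.0000, 3.0571, -1.1323], [0.0000, 0.0000, 1.1547]]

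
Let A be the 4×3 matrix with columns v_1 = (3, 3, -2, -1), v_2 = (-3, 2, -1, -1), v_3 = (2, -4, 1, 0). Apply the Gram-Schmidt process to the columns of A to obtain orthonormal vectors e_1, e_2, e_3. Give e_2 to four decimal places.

e_1 = v_1/‖v_1‖ = (3, 3, -2, -1)/4.7958 = (0.6255, 0.6255, -0.4170, -0.2085).
r_{12} = e_1·v_2 = 0.0000.
u_2 = v_2 + 0.0000·e_1 = (-3.0000, 2.0000, -1.0000, -1.0000).
‖u_2‖ = 3.8730, so e_2 = (-0.7746, 0.5164, -0.2582, -0.2582).

e_2 = (-0.7746, 0.5164, -0.2582, -0.2582)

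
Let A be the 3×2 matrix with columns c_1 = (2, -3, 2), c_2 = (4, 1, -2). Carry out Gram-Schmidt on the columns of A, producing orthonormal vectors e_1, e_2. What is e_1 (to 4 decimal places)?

e_1 = c_1/‖c_1‖ = (2, -3, 2)/4.1231 = (0.4851, -0.7276, 0.4851).

e_1 = (0.4851, -0.7276, 0.4851)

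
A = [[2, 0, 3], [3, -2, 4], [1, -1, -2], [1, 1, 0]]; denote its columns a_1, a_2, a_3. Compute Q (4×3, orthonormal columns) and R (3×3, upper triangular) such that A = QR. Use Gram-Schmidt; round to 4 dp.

a_1 = (2, 3, 1, 1); ‖a_1‖ = 3.8730, so e_1 = (0.5164, 0.7746, 0.2582, 0.2582).
e_1·a_2 = 0.5164·0 + 0.7746·(-2) + 0.2582·(-1) + 0.2582·1 = -1.5492.
u_2 = a_2 + 1.5492·e_1 = (0.8000, -0.8000, -0.6000, 1.4000).
‖u_2‖ = 1.8974, so e_2 = (0.4216, -0.4216, -0.3162, 0.7379).
e_1·a_3 = 0.5164·3 + 0.7746·4 + 0.2582·(-2) + 0.2582·0 = 4.1312; e_2·a_3 = 0.4216·3 + (-0.4216)·4 + (-0.3162)·(-2) + 0.7379·0 = 0.2108.
u_3 = a_3 − 4.1312·e_1 − 0.2108·e_2 = (0.7778, 0.8889, -3.0000, -1.2222).
‖u_3‖ = 3.4480, so e_3 = (0.2256, 0.2578, -0.8701, -0.3545).

Q = [[0.5164, 0.4216, 0.2256], [0.7746, -0.4216, 0.2578], [0.2582, -0.3162, -0.8701], [0.2582, 0.7379, -0.3545]], R = [[3.8730, -1.5492, 4.1312], [0.0000, 1.8974, 0.2108], [0.0000, 0.0000, 3.4480]]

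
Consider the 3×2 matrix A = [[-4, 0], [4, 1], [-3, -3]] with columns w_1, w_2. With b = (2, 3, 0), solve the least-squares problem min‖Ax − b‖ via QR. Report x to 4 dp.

x = (0.0041, 0.2946)

w_1 = (-4, 4, -3); ‖w_1‖ = 6.4031, so q_1 = (-0.6247, 0.6247, -0.4685).
q_1·w_2 = (-0.6247)·0 + 0.6247·1 + (-0.4685)·(-3) = 2.0303.
u_2 = w_2 − 2.0303·q_1 = (1.2683, -0.2683, -2.0488).
‖u_2‖ = 2.4245, so q_2 = (0.5231, -0.1107, -0.8450).
Qᵀb = (0.6247, 0.7143).
Back-substitute: x_2 = 0.7143/2.4245 = 0.2946.
x_1 = (0.6247 − 2.0303·0.2946)/6.4031 = 0.0041.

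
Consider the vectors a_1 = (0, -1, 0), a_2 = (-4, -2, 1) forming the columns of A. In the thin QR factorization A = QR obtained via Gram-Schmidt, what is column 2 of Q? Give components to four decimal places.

q_1 = a_1/‖a_1‖ = (0, -1, 0)/1.0000 = (0.0000, -1.0000, 0.0000).
r_{12} = q_1·a_2 = 2.0000.
u_2 = a_2 − 2.0000·q_1 = (-4.0000, 0.0000, 1.0000).
‖u_2‖ = 4.1231, so q_2 = (-0.9701, 0.0000, 0.2425).

q_2 = (-0.9701, 0.0000, 0.2425)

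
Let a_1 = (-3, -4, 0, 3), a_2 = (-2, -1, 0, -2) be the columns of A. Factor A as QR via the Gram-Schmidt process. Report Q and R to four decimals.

e_1 = a_1/‖a_1‖ = (-3, -4, 0, 3)/5.8310 = (-0.5145, -0.6860, 0.0000, 0.5145).
r_{12} = e_1·a_2 = 0.6860.
u_2 = a_2 − 0.6860·e_1 = (-1.6471, -0.5294, 0.0000, -2.3529).
‖u_2‖ = 2.9205, so e_2 = (-0.5640, -0.1813, 0.0000, -0.8057).

Q = [[-0.5145, -0.5640], [-0.6860, -0.1813], [0.0000, 0.0000], [0.5145, -0.8057]], R = [[5.8310, 0.6860], [0.0000, 2.9205]]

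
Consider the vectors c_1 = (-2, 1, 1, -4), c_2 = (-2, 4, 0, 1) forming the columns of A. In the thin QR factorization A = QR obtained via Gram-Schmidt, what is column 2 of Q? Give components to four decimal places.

c_1 = (-2, 1, 1, -4); ‖c_1‖ = 4.6904, so q_1 = (-0.4264, 0.2132, 0.2132, -0.8528).
q_1·c_2 = (-0.4264)·(-2) + 0.2132·4 + 0.2132·0 + (-0.8528)·1 = 0.8528.
u_2 = c_2 − 0.8528·q_1 = (-1.6364, 3.8182, -0.1818, 1.7273).
‖u_2‖ = 4.5025, so q_2 = (-0.3634, 0.8480, -0.0404, 0.3836).

q_2 = (-0.3634, 0.8480, -0.0404, 0.3836)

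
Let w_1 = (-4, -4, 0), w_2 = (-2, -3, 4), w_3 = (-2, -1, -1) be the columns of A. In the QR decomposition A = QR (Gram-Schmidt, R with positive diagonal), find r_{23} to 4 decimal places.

r_{23} = -1.1078

w_1 = (-4, -4, 0); ‖w_1‖ = 5.6569, so e_1 = (-0.7071, -0.7071, 0.0000).
e_1·w_2 = (-0.7071)·(-2) + (-0.7071)·(-3) + 0.0000·4 = 3.5355.
u_2 = w_2 − 3.5355·e_1 = (0.5000, -0.5000, 4.0000).
‖u_2‖ = 4.0620, so e_2 = (0.1231, -0.1231, 0.9847).
r_{23} = e_2·w_3 = -1.1078.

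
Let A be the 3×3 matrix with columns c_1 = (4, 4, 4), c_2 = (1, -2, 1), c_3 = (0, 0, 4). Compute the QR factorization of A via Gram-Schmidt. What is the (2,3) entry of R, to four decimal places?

r_{23} = 1.6330

c_1 = (4, 4, 4); ‖c_1‖ = 6.9282, so e_1 = (0.5774, 0.5774, 0.5774).
e_1·c_2 = 0.5774·1 + 0.5774·(-2) + 0.5774·1 = 0.0000.
u_2 = c_2 + 0.0000·e_1 = (1.0000, -2.0000, 1.0000).
‖u_2‖ = 2.4495, so e_2 = (0.4082, -0.8165, 0.4082).
r_{23} = e_2·c_3 = 1.6330.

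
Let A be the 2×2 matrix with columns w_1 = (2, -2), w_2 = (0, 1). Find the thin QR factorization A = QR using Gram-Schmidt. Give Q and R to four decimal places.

e_1 = w_1/‖w_1‖ = (2, -2)/2.8284 = (0.7071, -0.7071).
r_{12} = e_1·w_2 = -0.7071.
u_2 = w_2 + 0.7071·e_1 = (0.5000, 0.5000).
‖u_2‖ = 0.7071, so e_2 = (0.7071, 0.7071).

Q = [[0.7071, 0.7071], [-0.7071, 0.7071]], R = [[2.8284, -0.7071], [0.0000, 0.7071]]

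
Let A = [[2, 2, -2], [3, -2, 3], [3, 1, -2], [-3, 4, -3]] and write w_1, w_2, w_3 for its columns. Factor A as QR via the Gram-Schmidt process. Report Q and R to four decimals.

Q = [[0.3592, 0.5899, 0.1226], [0.5388, -0.2037, 0.7822], [0.5388, 0.4495, -0.4273], [-0.5388, 0.6391, 0.4366]], R = [[5.5678, -1.9757, 1.4368], [0.0000, 4.5931, -4.6072], [0.0000, 0.0000, 1.6460]]

e_1 = w_1/‖w_1‖ = (2, 3, 3, -3)/5.5678 = (0.3592, 0.5388, 0.5388, -0.5388).
r_{12} = e_1·w_2 = -1.9757.
u_2 = w_2 + 1.9757·e_1 = (2.7097, -0.9355, 2.0645, 2.9355).
‖u_2‖ = 4.5931, so e_2 = (0.5899, -0.2037, 0.4495, 0.6391).
r_{13} = e_1·w_3 = 1.4368; r_{23} = e_2·w_3 = -4.6072.
u_3 = w_3 − 1.4368·e_1 + 4.6072·e_2 = (0.2018, 1.2875, -0.7034, 0.7187).
‖u_3‖ = 1.6460, so e_3 = (0.1226, 0.7822, -0.4273, 0.4366).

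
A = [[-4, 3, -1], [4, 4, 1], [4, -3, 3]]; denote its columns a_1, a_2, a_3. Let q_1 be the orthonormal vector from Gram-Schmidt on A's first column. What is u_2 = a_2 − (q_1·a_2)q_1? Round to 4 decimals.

u_2 = (2.3333, 4.6667, -2.3333)

q_1 = a_1/‖a_1‖ = (-4, 4, 4)/6.9282 = (-0.5774, 0.5774, 0.5774).
r_{12} = q_1·a_2 = -1.1547.
u_2 = a_2 + 1.1547·q_1 = (2.3333, 4.6667, -2.3333).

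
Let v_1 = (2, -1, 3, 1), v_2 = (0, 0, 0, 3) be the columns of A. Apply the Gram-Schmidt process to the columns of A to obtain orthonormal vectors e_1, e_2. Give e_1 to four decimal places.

e_1 = (0.5164, -0.2582, 0.7746, 0.2582)

v_1 = (2, -1, 3, 1); ‖v_1‖ = 3.8730, so e_1 = (0.5164, -0.2582, 0.7746, 0.2582).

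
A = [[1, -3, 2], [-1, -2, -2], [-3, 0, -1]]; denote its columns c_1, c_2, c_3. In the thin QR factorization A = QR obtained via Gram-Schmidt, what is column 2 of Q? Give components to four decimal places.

c_1 = (1, -1, -3); ‖c_1‖ = 3.3166, so e_1 = (0.3015, -0.3015, -0.9045).
e_1·c_2 = 0.3015·(-3) + (-0.3015)·(-2) + (-0.9045)·0 = -0.3015.
u_2 = c_2 + 0.3015·e_1 = (-2.9091, -2.0909, -0.2727).
‖u_2‖ = 3.5929, so e_2 = (-0.8097, -0.5820, -0.0759).

e_2 = (-0.8097, -0.5820, -0.0759)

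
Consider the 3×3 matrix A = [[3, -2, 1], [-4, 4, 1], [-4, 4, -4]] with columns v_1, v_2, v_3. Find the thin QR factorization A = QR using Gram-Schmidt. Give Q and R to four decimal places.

e_1 = v_1/‖v_1‖ = (3, -4, -4)/6.4031 = (0.4685, -0.6247, -0.6247).
r_{12} = e_1·v_2 = -5.9346.
u_2 = v_2 + 5.9346·e_1 = (0.7805, 0.2927, 0.2927).
‖u_2‖ = 0.8835, so e_2 = (0.8835, 0.3313, 0.3313).
r_{13} = e_1·v_3 = 2.3426; r_{23} = e_2·v_3 = -0.1104.
u_3 = v_3 − 2.3426·e_1 + 0.1104·e_2 = (0.0000, 2.5000, -2.5000).
‖u_3‖ = 3.5355, so e_3 = (0.0000, 0.7071, -0.7071).

Q = [[0.4685, 0.8835, 0.0000], [-0.6247, 0.3313, 0.7071], [-0.6247, 0.3313, -0.7071]], R = [[6.4031, -5.9346, 2.3426], [0.0000, 0.8835, -0.1104], [0.0000, 0.0000, 3.5355]]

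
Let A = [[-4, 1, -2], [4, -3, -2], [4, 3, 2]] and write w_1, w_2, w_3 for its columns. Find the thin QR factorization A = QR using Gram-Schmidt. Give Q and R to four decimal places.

q_1 = w_1/‖w_1‖ = (-4, 4, 4)/6.9282 = (-0.5774, 0.5774, 0.5774).
r_{12} = q_1·w_2 = -0.5774.
u_2 = w_2 + 0.5774·q_1 = (0.6667, -2.6667, 3.3333).
‖u_2‖ = 4.3205, so q_2 = (0.1543, -0.6172, 0.7715).
r_{13} = q_1·w_3 = 1.1547; r_{23} = q_2·w_3 = 2.4689.
u_3 = w_3 − 1.1547·q_1 − 2.4689·q_2 = (-1.7143, -1.1429, -0.5714).
‖u_3‖ = 2.1381, so q_3 = (-0.8018, -0.5345, -0.2673).

Q = [[-0.5774, 0.1543, -0.8018], [0.5774, -0.6172, -0.5345], [0.5774, 0.7715, -0.2673]], R = [[6.9282, -0.5774, 1.1547], [0.0000, 4.3205, 2.4689], [0.0000, 0.0000, 2.1381]]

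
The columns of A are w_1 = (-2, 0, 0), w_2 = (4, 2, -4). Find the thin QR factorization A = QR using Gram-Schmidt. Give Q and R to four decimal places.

w_1 = (-2, 0, 0); ‖w_1‖ = 2.0000, so q_1 = (-1.0000, 0.0000, 0.0000).
q_1·w_2 = (-1.0000)·4 + 0.0000·2 + 0.0000·(-4) = -4.0000.
u_2 = w_2 + 4.0000·q_1 = (0.0000, 2.0000, -4.0000).
‖u_2‖ = 4.4721, so q_2 = (0.0000, 0.4472, -0.8944).

Q = [[-1.0000, 0.0000], [0.0000, 0.4472], [0.0000, -0.8944]], R = [[2.0000, -4.0000], [0.0000, 4.4721]]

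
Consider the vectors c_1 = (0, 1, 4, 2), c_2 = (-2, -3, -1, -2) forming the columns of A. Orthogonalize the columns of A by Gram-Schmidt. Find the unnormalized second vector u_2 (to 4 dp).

e_1 = c_1/‖c_1‖ = (0, 1, 4, 2)/4.5826 = (0.0000, 0.2182, 0.8729, 0.4364).
r_{12} = e_1·c_2 = -2.4004.
u_2 = c_2 + 2.4004·e_1 = (-2.0000, -2.4762, 1.0952, -0.9524).

u_2 = (-2.0000, -2.4762, 1.0952, -0.9524)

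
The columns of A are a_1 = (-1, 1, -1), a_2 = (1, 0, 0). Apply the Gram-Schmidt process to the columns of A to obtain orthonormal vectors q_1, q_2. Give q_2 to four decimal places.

q_1 = a_1/‖a_1‖ = (-1, 1, -1)/1.7321 = (-0.5774, 0.5774, -0.5774).
r_{12} = q_1·a_2 = -0.5774.
u_2 = a_2 + 0.5774·q_1 = (0.6667, 0.3333, -0.3333).
‖u_2‖ = 0.8165, so q_2 = (0.8165, 0.4082, -0.4082).

q_2 = (0.8165, 0.4082, -0.4082)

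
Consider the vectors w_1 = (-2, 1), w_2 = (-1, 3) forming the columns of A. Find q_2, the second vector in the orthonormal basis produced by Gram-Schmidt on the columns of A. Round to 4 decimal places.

q_2 = (0.4472, 0.8944)

q_1 = w_1/‖w_1‖ = (-2, 1)/2.2361 = (-0.8944, 0.4472).
r_{12} = q_1·w_2 = 2.2361.
u_2 = w_2 − 2.2361·q_1 = (1.0000, 2.0000).
‖u_2‖ = 2.2361, so q_2 = (0.4472, 0.8944).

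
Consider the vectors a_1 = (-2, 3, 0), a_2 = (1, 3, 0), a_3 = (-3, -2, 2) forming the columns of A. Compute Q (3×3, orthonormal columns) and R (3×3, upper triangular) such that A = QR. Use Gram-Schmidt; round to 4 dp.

Q = [[-0.5547, 0.8321, 0.0000], [0.8321, 0.5547, 0.0000], [0.0000, 0.0000, 1.0000]], R = [[3.6056, 1.9415, 0.0000], [0.0000, 2.4962, -3.6056], [0.0000, 0.0000, 2.0000]]

a_1 = (-2, 3, 0); ‖a_1‖ = 3.6056, so e_1 = (-0.5547, 0.8321, 0.0000).
e_1·a_2 = (-0.5547)·1 + 0.8321·3 + 0.0000·0 = 1.9415.
u_2 = a_2 − 1.9415·e_1 = (2.0769, 1.3846, 0.0000).
‖u_2‖ = 2.4962, so e_2 = (0.8321, 0.5547, 0.0000).
e_1·a_3 = (-0.5547)·(-3) + 0.8321·(-2) + 0.0000·2 = 0.0000; e_2·a_3 = 0.8321·(-3) + 0.5547·(-2) + 0.0000·2 = -3.6056.
u_3 = a_3 + 0.0000·e_1 + 3.6056·e_2 = (0.0000, 0.0000, 2.0000).
‖u_3‖ = 2.0000, so e_3 = (0.0000, 0.0000, 1.0000).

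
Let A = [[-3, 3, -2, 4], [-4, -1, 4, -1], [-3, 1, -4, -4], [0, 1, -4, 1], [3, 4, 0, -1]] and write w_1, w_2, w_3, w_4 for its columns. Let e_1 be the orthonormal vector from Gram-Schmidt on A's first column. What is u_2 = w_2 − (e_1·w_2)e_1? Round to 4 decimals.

e_1 = w_1/‖w_1‖ = (-3, -4, -3, 0, 3)/6.5574 = (-0.4575, -0.6100, -0.4575, 0.0000, 0.4575).
r_{12} = e_1·w_2 = 0.6100.
u_2 = w_2 − 0.6100·e_1 = (3.2791, -0.6279, 1.2791, 1.0000, 3.7209).

u_2 = (3.2791, -0.6279, 1.2791, 1.0000, 3.7209)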